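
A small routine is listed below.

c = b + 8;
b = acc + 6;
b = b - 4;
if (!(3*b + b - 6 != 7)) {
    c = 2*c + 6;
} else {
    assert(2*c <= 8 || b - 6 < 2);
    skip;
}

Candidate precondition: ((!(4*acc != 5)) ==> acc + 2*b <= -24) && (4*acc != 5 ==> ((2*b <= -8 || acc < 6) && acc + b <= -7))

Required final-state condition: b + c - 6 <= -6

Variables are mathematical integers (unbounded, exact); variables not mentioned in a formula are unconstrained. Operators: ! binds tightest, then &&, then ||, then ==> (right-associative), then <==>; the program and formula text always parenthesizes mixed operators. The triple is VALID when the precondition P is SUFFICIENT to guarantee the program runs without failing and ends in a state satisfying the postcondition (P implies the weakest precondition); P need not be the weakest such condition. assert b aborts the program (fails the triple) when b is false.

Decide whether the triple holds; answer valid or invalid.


Working backward. After the program, the postcondition b + c - 6 <= -6 must hold; in canonical form it is b + c <= 0.
Then branch requires b + 2*c <= -6; else branch requires (2*c <= 8 || b < 8) && b + c <= 0.
Before the if: ((!(4*b != 13)) ==> b + 2*c <= -6) && (4*b != 13 ==> ((2*c <= 8 || b < 8) && b + c <= 0))
Before b := b - 4: ((!(4*b != 29)) ==> b + 2*c <= -2) && (4*b != 29 ==> ((2*c <= 8 || b < 12) && b + c <= 4))
Before b := acc + 6: ((!(4*acc != 5)) ==> acc + 2*c <= -8) && (4*acc != 5 ==> ((2*c <= 8 || acc < 6) && acc + c <= -2))
Before c := b + 8: ((!(4*acc != 5)) ==> acc + 2*b <= -24) && (4*acc != 5 ==> ((2*b <= -8 || acc < 6) && acc + b <= -10))
The weakest precondition is ((!(4*acc != 5)) ==> acc + 2*b <= -24) && (4*acc != 5 ==> ((2*b <= -8 || acc < 6) && acc + b <= -10)).
Check whether ((!(4*acc != 5)) ==> acc + 2*b <= -24) && (4*acc != 5 ==> ((2*b <= -8 || acc < 6) && acc + b <= -7)) implies it.
Countermodel: at the initial state acc = -7, b = 0, the precondition holds but the weakest precondition fails.
Answer: invalid


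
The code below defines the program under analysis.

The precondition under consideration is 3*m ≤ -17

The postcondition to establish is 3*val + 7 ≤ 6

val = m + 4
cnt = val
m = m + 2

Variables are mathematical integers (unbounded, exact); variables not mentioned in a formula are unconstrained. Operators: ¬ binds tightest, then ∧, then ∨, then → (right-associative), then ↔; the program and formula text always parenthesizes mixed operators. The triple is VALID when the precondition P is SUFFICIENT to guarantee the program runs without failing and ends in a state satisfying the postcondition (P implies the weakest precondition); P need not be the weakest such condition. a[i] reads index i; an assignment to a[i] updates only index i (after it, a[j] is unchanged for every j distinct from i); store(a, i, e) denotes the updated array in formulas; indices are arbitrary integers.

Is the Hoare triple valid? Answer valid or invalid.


Working backward. After the program, the postcondition 3*val + 7 ≤ 6 must hold; in canonical form it is 3*val ≤ -1.
Before m := m + 2: 3*val ≤ -1
Before cnt := val: 3*val ≤ -1
Before val := m + 4: 3*m ≤ -13
The weakest precondition is 3*m ≤ -13.
Check whether 3*m ≤ -17 implies it.
Every state satisfying the precondition satisfies the weakest precondition: the implication holds.
Answer: valid


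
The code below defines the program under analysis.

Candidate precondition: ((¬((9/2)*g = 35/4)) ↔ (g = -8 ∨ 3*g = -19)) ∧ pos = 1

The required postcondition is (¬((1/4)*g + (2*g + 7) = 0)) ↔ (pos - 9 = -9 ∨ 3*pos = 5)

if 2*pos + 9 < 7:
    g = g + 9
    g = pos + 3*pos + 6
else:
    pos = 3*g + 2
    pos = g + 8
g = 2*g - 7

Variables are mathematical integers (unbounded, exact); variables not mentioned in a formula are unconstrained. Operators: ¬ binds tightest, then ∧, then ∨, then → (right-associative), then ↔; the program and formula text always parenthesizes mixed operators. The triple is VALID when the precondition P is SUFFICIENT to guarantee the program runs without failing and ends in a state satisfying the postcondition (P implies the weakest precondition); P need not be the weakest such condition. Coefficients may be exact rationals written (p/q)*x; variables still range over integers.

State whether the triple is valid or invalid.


Working backward. After the program, the postcondition (¬((1/4)*g + (2*g + 7) = 0)) ↔ (pos - 9 = -9 ∨ 3*pos = 5) must hold; in canonical form it is (¬((9/4)*g = -7)) ↔ (pos = 0 ∨ 3*pos = 5).
Before g := 2*g - 7: (¬((9/2)*g = 35/4)) ↔ (pos = 0 ∨ 3*pos = 5)
Then branch requires (¬(18*pos = -73/4)) ↔ (pos = 0 ∨ 3*pos = 5); else branch requires (¬((9/2)*g = 35/4)) ↔ (g = -8 ∨ 3*g = -19).
Before the if: (2*pos < -2 → ((¬(18*pos = -73/4)) ↔ (pos = 0 ∨ 3*pos = 5))) ∧ ((¬(2*pos < -2)) → ((¬((9/2)*g = 35/4)) ↔ (g = -8 ∨ 3*g = -19)))
The weakest precondition is (2*pos < -2 → ((¬(18*pos = -73/4)) ↔ (pos = 0 ∨ 3*pos = 5))) ∧ ((¬(2*pos < -2)) → ((¬((9/2)*g = 35/4)) ↔ (g = -8 ∨ 3*g = -19))).
Check whether ((¬((9/2)*g = 35/4)) ↔ (g = -8 ∨ 3*g = -19)) ∧ pos = 1 implies it.
Every state satisfying the precondition satisfies the weakest precondition: the implication holds.
Answer: valid


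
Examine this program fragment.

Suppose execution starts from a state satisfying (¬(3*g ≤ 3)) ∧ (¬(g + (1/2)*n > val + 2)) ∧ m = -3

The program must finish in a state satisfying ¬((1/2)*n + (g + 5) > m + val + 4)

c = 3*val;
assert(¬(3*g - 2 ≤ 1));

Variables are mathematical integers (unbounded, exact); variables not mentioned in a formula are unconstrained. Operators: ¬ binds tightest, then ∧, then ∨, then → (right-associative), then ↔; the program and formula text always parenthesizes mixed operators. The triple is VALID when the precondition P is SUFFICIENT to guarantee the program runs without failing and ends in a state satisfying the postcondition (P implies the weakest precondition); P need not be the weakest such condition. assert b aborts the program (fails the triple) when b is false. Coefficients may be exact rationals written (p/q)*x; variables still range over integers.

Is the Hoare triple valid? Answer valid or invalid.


Working backward. After the program, the postcondition ¬((1/2)*n + (g + 5) > m + val + 4) must hold; in canonical form it is ¬(g + (1/2)*n > m + val - 1).
Before assert ¬(3*g - 2 ≤ 1): (¬(3*g ≤ 3)) ∧ (¬(g + (1/2)*n > m + val - 1))
Before c := 3*val: (¬(3*g ≤ 3)) ∧ (¬(g + (1/2)*n > m + val - 1))
The weakest precondition is (¬(3*g ≤ 3)) ∧ (¬(g + (1/2)*n > m + val - 1)).
Check whether (¬(3*g ≤ 3)) ∧ (¬(g + (1/2)*n > val + 2)) ∧ m = -3 implies it.
Countermodel: at the initial state g = 2, m = -3, n = -4, val = 0, the precondition holds but the weakest precondition fails.
Answer: invalid


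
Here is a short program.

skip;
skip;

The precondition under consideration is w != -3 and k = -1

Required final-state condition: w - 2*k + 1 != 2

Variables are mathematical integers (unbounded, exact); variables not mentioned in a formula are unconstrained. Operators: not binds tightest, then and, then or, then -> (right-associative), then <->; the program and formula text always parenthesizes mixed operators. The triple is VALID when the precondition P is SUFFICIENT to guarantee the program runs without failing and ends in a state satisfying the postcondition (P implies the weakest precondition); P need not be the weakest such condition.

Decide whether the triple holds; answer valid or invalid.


Working backward. After the program, the postcondition w - 2*k + 1 != 2 must hold; in canonical form it is w != 2*k + 1.
Before skip: w != 2*k + 1
Before skip: w != 2*k + 1
The weakest precondition is w != 2*k + 1.
Check whether w != -3 and k = -1 implies it.
Countermodel: at the initial state k = -1, w = -1, the precondition holds but the weakest precondition fails.
Answer: invalid


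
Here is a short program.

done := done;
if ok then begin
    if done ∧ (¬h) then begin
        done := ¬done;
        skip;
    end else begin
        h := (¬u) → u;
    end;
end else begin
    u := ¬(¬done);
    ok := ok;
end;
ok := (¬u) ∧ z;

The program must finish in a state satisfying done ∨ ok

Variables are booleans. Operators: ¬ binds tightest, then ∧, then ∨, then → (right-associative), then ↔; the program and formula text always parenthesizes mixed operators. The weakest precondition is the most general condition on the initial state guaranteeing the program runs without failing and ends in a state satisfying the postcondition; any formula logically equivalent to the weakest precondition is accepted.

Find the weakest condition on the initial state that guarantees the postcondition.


Working backward. After the program, done ∨ ok must hold.
Before ok := (¬u) ∧ z: done ∨ ((¬u) ∧ z)
Then branch requires ((done ∧ (¬h)) → ((¬done) ∨ ((¬u) ∧ z))) ∧ ((¬(done ∧ (¬h))) → (done ∨ ((¬u) ∧ z))); else branch requires done ∨ ((¬done) ∧ z).
Before the if: (ok → (((done ∧ (¬h)) → ((¬done) ∨ ((¬u) ∧ z))) ∧ ((¬(done ∧ (¬h))) → (done ∨ ((¬u) ∧ z))))) ∧ ((¬ok) → (done ∨ ((¬done) ∧ z)))
Before done := done: (ok → (((done ∧ (¬h)) → ((¬done) ∨ ((¬u) ∧ z))) ∧ ((¬(done ∧ (¬h))) → (done ∨ ((¬u) ∧ z))))) ∧ ((¬ok) → (done ∨ ((¬done) ∧ z)))
Answer: WP = (ok → (((done ∧ (¬h)) → ((¬done) ∨ ((¬u) ∧ z))) ∧ ((¬(done ∧ (¬h))) → (done ∨ ((¬u) ∧ z))))) ∧ ((¬ok) → (done ∨ ((¬done) ∧ z)))


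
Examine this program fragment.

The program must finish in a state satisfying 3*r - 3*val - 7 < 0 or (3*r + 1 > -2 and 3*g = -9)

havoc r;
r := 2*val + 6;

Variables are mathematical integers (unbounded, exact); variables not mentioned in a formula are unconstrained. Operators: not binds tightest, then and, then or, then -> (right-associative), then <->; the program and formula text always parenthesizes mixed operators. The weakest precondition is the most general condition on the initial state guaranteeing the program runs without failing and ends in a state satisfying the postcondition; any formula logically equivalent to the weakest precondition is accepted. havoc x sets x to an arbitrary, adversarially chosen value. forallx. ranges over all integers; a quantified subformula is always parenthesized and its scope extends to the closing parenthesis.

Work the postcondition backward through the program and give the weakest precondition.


Working backward. After the program, the postcondition 3*r - 3*val - 7 < 0 or (3*r + 1 > -2 and 3*g = -9) must hold; in canonical form it is 3*r < 3*val + 7 or (3*r > -3 and 3*g = -9).
Before r := 2*val + 6: 3*val < -11 or (6*val > -21 and 3*g = -9)
Before havoc r: 3*val < -11 or (6*val > -21 and 3*g = -9)
Answer: WP = 3*val < -11 or (6*val > -21 and 3*g = -9)


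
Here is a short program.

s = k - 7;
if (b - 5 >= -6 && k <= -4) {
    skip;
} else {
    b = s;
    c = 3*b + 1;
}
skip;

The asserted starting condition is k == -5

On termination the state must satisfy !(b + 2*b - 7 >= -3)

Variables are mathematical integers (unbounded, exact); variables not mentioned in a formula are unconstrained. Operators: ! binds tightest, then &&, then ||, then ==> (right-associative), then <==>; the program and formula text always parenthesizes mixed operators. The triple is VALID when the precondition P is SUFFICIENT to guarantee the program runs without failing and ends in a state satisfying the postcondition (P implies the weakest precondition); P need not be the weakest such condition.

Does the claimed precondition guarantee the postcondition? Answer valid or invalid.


Working backward. After the program, the postcondition !(b + 2*b - 7 >= -3) must hold; in canonical form it is !(3*b >= 4).
Before skip: !(3*b >= 4)
Then branch requires !(3*b >= 4); else branch requires !(3*s >= 4).
Before the if: ((b >= -1 && k <= -4) ==> (!(3*b >= 4))) && ((!(b >= -1 && k <= -4)) ==> (!(3*s >= 4)))
Before s := k - 7: ((b >= -1 && k <= -4) ==> (!(3*b >= 4))) && ((!(b >= -1 && k <= -4)) ==> (!(3*k >= 25)))
The weakest precondition is ((b >= -1 && k <= -4) ==> (!(3*b >= 4))) && ((!(b >= -1 && k <= -4)) ==> (!(3*k >= 25))).
Check whether k == -5 implies it.
Countermodel: at the initial state b = 2, k = -5, the precondition holds but the weakest precondition fails.
Answer: invalid


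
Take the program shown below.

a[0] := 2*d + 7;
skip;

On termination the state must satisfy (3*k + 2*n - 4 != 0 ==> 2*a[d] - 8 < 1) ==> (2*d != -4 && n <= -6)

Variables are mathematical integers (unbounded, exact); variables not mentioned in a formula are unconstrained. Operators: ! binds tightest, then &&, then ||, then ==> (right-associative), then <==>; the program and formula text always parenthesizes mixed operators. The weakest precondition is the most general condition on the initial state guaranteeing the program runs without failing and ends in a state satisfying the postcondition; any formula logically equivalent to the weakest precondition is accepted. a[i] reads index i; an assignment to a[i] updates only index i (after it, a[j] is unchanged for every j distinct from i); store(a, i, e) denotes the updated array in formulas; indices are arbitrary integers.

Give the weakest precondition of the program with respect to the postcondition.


Working backward. After the program, the postcondition (3*k + 2*n - 4 != 0 ==> 2*a[d] - 8 < 1) ==> (2*d != -4 && n <= -6) must hold; in canonical form it is (3*k + 2*n != 4 ==> 2*a[d] < 9) ==> (2*d != -4 && n <= -6).
Before skip: (3*k + 2*n != 4 ==> 2*a[d] < 9) ==> (2*d != -4 && n <= -6)
Before a[0] := 2*d + 7: (3*k + 2*n != 4 ==> 2*store(a, 0, 2*d + 7)[d] < 9) ==> (2*d != -4 && n <= -6)
Answer: WP = (3*k + 2*n != 4 ==> 2*store(a, 0, 2*d + 7)[d] < 9) ==> (2*d != -4 && n <= -6)


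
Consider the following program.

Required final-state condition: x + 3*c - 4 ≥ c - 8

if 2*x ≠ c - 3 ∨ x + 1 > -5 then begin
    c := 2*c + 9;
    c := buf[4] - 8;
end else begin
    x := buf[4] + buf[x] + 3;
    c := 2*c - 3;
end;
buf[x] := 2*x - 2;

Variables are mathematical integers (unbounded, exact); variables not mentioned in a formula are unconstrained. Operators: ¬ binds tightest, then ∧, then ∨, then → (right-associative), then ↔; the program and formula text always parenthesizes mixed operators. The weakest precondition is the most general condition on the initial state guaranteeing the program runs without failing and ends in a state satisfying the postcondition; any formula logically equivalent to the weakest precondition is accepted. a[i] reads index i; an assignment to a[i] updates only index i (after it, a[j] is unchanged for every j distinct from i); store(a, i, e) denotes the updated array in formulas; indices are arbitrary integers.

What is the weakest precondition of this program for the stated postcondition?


Working backward. After the program, the postcondition x + 3*c - 4 ≥ c - 8 must hold; in canonical form it is 2*c + x ≥ -4.
Before buf[x] := 2*x - 2: 2*c + x ≥ -4
Then branch requires 2*buf[4] + x ≥ 12; else branch requires buf[4] + buf[x] + 4*c ≥ -1.
Before the if: ((2*x ≠ c - 3 ∨ x > -6) → 2*buf[4] + x ≥ 12) ∧ ((¬(2*x ≠ c - 3 ∨ x > -6)) → buf[4] + buf[x] + 4*c ≥ -1)
Answer: WP = ((2*x ≠ c - 3 ∨ x > -6) → 2*buf[4] + x ≥ 12) ∧ ((¬(2*x ≠ c - 3 ∨ x > -6)) → buf[4] + buf[x] + 4*c ≥ -1)


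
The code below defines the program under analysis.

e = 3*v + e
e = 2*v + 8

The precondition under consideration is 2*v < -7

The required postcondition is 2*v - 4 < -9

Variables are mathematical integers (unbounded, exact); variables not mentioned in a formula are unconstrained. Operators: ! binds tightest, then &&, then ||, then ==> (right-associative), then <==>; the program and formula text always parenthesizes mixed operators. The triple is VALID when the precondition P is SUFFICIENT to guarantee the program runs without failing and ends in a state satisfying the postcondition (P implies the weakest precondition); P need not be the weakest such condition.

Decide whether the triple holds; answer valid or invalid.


Working backward. After the program, the postcondition 2*v - 4 < -9 must hold; in canonical form it is 2*v < -5.
Before e := 2*v + 8: 2*v < -5
Before e := 3*v + e: 2*v < -5
The weakest precondition is 2*v < -5.
Check whether 2*v < -7 implies it.
Every state satisfying the precondition satisfies the weakest precondition: the implication holds.
Answer: valid


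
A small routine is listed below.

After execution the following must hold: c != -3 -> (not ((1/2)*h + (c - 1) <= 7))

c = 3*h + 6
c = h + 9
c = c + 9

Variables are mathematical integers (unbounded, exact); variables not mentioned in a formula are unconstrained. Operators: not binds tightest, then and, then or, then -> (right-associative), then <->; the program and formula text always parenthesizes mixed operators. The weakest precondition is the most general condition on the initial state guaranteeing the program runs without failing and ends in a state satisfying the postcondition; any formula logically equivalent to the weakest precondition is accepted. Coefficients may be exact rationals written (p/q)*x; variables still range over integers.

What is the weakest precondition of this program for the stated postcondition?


Working backward. After the program, the postcondition c != -3 -> (not ((1/2)*h + (c - 1) <= 7)) must hold; in canonical form it is c != -3 -> (not (c + (1/2)*h <= 8)).
Before c := c + 9: c != -12 -> (not (c + (1/2)*h <= -1))
Before c := h + 9: h != -21 -> (not ((3/2)*h <= -10))
Before c := 3*h + 6: h != -21 -> (not ((3/2)*h <= -10))
Answer: WP = h != -21 -> (not ((3/2)*h <= -10))


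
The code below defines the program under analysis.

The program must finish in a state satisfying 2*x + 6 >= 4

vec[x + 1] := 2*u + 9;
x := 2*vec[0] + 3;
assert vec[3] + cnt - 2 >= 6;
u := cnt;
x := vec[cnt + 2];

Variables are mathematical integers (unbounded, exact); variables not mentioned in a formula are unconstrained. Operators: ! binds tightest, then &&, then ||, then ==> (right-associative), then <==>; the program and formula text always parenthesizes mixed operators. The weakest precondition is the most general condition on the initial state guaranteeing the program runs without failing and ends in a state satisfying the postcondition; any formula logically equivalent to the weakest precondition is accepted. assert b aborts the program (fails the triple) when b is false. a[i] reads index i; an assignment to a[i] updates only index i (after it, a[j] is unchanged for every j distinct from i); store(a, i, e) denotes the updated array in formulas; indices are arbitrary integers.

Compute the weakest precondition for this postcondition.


Working backward. After the program, the postcondition 2*x + 6 >= 4 must hold; in canonical form it is 2*x >= -2.
Before x := vec[cnt + 2]: 2*vec[cnt + 2] >= -2
Before u := cnt: 2*vec[cnt + 2] >= -2
Before assert vec[3] + cnt - 2 >= 6: vec[3] + cnt >= 8 && 2*vec[cnt + 2] >= -2
Before x := 2*vec[0] + 3: vec[3] + cnt >= 8 && 2*vec[cnt + 2] >= -2
Before vec[x + 1] := 2*u + 9: store(vec, x + 1, 2*u + 9)[3] + cnt >= 8 && 2*store(vec, x + 1, 2*u + 9)[cnt + 2] >= -2
Answer: WP = store(vec, x + 1, 2*u + 9)[3] + cnt >= 8 && 2*store(vec, x + 1, 2*u + 9)[cnt + 2] >= -2


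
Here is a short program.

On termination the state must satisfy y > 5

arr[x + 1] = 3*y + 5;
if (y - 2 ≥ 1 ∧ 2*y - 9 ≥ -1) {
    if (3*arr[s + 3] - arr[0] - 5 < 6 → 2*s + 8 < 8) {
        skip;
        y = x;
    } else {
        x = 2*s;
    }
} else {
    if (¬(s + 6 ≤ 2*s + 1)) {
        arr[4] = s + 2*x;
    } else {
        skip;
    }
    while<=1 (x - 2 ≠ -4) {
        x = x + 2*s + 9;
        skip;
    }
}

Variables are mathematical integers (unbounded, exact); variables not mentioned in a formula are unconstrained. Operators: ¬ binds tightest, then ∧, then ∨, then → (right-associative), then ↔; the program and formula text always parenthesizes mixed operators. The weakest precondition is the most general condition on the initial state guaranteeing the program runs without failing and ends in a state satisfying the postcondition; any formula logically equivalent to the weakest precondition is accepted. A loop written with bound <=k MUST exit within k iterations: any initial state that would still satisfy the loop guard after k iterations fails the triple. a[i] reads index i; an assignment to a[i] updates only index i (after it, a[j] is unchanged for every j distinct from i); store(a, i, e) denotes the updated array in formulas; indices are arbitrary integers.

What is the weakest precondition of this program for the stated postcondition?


Working backward. After the program, y > 5 must hold.
Then branch requires ((3*arr[s + 3] < arr[0] + 11 → 2*s < 0) → x > 5) ∧ ((¬(3*arr[s + 3] < arr[0] + 11 → 2*s < 0)) → y > 5); else branch requires ((¬(s ≥ 5)) → ((x ≠ -2 → ((¬(2*s + x ≠ -11)) ∧ y > 5)) ∧ ((¬(x ≠ -2)) → y > 5))) ∧ (s ≥ 5 → ((x ≠ -2 → ((¬(2*s + x ≠ -11)) ∧ y > 5)) ∧ ((¬(x ≠ -2)) → y > 5))).
Before the if: ((y ≥ 3 ∧ 2*y ≥ 8) → (((3*arr[s + 3] < arr[0] + 11 → 2*s < 0) → x > 5) ∧ ((¬(3*arr[s + 3] < arr[0] + 11 → 2*s < 0)) → y > 5))) ∧ ((¬(y ≥ 3 ∧ 2*y ≥ 8)) → (((¬(s ≥ 5)) → ((x ≠ -2 → ((¬(2*s + x ≠ -11)) ∧ y > 5)) ∧ ((¬(x ≠ -2)) → y > 5))) ∧ (s ≥ 5 → ((x ≠ -2 → ((¬(2*s + x ≠ -11)) ∧ y > 5)) ∧ ((¬(x ≠ -2)) → y > 5)))))
Before arr[x + 1] := 3*y + 5: ((y ≥ 3 ∧ 2*y ≥ 8) → (((3*store(arr, x + 1, 3*y + 5)[s + 3] < store(arr, x + 1, 3*y + 5)[0] + 11 → 2*s < 0) → x > 5) ∧ ((¬(3*store(arr, x + 1, 3*y + 5)[s + 3] < store(arr, x + 1, 3*y + 5)[0] + 11 → 2*s < 0)) → y > 5))) ∧ ((¬(y ≥ 3 ∧ 2*y ≥ 8)) → (((¬(s ≥ 5)) → ((x ≠ -2 → ((¬(2*s + x ≠ -11)) ∧ y > 5)) ∧ ((¬(x ≠ -2)) → y > 5))) ∧ (s ≥ 5 → ((x ≠ -2 → ((¬(2*s + x ≠ -11)) ∧ y > 5)) ∧ ((¬(x ≠ -2)) → y > 5)))))
Answer: WP = ((y ≥ 3 ∧ 2*y ≥ 8) → (((3*store(arr, x + 1, 3*y + 5)[s + 3] < store(arr, x + 1, 3*y + 5)[0] + 11 → 2*s < 0) → x > 5) ∧ ((¬(3*store(arr, x + 1, 3*y + 5)[s + 3] < store(arr, x + 1, 3*y + 5)[0] + 11 → 2*s < 0)) → y > 5))) ∧ ((¬(y ≥ 3 ∧ 2*y ≥ 8)) → (((¬(s ≥ 5)) → ((x ≠ -2 → ((¬(2*s + x ≠ -11)) ∧ y > 5)) ∧ ((¬(x ≠ -2)) → y > 5))) ∧ (s ≥ 5 → ((x ≠ -2 → ((¬(2*s + x ≠ -11)) ∧ y > 5)) ∧ ((¬(x ≠ -2)) → y > 5)))))


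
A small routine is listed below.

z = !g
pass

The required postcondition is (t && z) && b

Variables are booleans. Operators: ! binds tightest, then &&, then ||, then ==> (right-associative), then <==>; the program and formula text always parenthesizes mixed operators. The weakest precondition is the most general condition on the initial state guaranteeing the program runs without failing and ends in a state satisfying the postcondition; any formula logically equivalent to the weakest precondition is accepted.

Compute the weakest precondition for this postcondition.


Working backward. After the program, the postcondition (t && z) && b must hold; in canonical form it is t && z && b.
Before skip: t && z && b
Before z := !g: t && (!g) && b
Answer: WP = t && (!g) && b


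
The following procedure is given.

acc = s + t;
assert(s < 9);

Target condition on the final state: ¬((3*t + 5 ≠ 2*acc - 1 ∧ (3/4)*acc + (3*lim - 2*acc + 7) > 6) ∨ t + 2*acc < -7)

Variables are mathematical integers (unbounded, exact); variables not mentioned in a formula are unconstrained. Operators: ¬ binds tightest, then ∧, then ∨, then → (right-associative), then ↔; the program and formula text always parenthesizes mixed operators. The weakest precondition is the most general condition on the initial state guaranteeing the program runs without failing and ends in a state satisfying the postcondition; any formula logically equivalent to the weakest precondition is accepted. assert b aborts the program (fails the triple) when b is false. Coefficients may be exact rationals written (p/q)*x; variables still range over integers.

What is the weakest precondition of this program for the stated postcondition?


Working backward. After the program, the postcondition ¬((3*t + 5 ≠ 2*acc - 1 ∧ (3/4)*acc + (3*lim - 2*acc + 7) > 6) ∨ t + 2*acc < -7) must hold; in canonical form it is ¬((3*t ≠ 2*acc - 6 ∧ 3*lim > (5/4)*acc - 1) ∨ 2*acc + t < -7).
Before assert s < 9: s < 9 ∧ (¬((3*t ≠ 2*acc - 6 ∧ 3*lim > (5/4)*acc - 1) ∨ 2*acc + t < -7))
Before acc := s + t: s < 9 ∧ (¬((t ≠ 2*s - 6 ∧ 3*lim > (5/4)*s + (5/4)*t - 1) ∨ 2*s + 3*t < -7))
Answer: WP = s < 9 ∧ (¬((t ≠ 2*s - 6 ∧ 3*lim > (5/4)*s + (5/4)*t - 1) ∨ 2*s + 3*t < -7))


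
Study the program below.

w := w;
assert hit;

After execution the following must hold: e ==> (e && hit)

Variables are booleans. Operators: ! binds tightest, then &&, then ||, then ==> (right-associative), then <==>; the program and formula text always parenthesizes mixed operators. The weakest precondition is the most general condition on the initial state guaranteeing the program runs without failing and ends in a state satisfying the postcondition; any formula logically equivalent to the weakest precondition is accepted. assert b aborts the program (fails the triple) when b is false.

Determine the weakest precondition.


Working backward. After the program, e ==> (e && hit) must hold.
Before assert hit: hit && (e ==> (e && hit))
Before w := w: hit && (e ==> (e && hit))
Answer: WP = hit && (e ==> (e && hit))


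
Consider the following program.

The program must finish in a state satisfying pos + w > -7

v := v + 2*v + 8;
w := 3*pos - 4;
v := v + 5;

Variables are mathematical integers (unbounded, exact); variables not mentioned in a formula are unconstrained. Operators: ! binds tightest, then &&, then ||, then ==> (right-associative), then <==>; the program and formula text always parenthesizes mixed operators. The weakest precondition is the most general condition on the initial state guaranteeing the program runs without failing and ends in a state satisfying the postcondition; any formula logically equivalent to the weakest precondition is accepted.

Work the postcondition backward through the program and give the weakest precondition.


Working backward. After the program, pos + w > -7 must hold.
Before v := v + 5: pos + w > -7
Before w := 3*pos - 4: 4*pos > -3
Before v := v + 2*v + 8: 4*pos > -3
Answer: WP = 4*pos > -3


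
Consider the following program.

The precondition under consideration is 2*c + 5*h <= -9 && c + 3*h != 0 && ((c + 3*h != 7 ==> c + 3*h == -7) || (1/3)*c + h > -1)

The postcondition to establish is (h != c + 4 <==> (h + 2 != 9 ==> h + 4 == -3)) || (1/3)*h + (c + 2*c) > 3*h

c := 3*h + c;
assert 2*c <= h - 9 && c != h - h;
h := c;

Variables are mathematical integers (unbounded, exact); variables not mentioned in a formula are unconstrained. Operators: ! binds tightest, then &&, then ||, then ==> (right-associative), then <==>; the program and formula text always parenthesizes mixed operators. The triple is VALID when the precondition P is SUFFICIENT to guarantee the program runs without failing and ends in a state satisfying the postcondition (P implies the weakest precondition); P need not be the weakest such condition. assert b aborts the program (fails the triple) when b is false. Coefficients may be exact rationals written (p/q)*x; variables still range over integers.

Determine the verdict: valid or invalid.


Working backward. After the program, the postcondition (h != c + 4 <==> (h + 2 != 9 ==> h + 4 == -3)) || (1/3)*h + (c + 2*c) > 3*h must hold; in canonical form it is (h != c + 4 <==> (h != 7 ==> h == -7)) || 3*c > (8/3)*h.
Before h := c: (c != 7 ==> c == -7) || (1/3)*c > 0
Before assert 2*c <= h - 9 && c != h - h: 2*c <= h - 9 && c != 0 && ((c != 7 ==> c == -7) || (1/3)*c > 0)
Before c := 3*h + c: 2*c + 5*h <= -9 && c + 3*h != 0 && ((c + 3*h != 7 ==> c + 3*h == -7) || (1/3)*c + h > 0)
The weakest precondition is 2*c + 5*h <= -9 && c + 3*h != 0 && ((c + 3*h != 7 ==> c + 3*h == -7) || (1/3)*c + h > 0).
Check whether 2*c + 5*h <= -9 && c + 3*h != 0 && ((c + 3*h != 7 ==> c + 3*h == -7) || (1/3)*c + h > -1) implies it.
Countermodel: at the initial state c = -17, h = 5, the precondition holds but the weakest precondition fails.
Answer: invalid


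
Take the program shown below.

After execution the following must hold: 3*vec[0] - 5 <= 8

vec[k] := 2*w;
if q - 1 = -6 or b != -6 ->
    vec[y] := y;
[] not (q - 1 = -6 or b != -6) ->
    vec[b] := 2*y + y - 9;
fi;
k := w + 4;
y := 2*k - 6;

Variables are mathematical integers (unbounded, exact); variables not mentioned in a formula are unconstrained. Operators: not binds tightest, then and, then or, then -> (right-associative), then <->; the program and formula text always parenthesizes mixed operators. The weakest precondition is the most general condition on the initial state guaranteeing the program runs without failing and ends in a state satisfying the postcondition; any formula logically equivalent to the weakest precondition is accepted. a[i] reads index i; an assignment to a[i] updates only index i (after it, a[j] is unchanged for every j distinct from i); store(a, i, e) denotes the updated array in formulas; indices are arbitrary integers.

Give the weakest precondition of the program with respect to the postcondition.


Working backward. After the program, the postcondition 3*vec[0] - 5 <= 8 must hold; in canonical form it is 3*vec[0] <= 13.
Before y := 2*k - 6: 3*vec[0] <= 13
Before k := w + 4: 3*vec[0] <= 13
Then branch requires 3*store(vec, y, y)[0] <= 13; else branch requires 3*store(vec, b, 3*y - 9)[0] <= 13.
Before the if: ((q = -5 or b != -6) -> 3*store(vec, y, y)[0] <= 13) and ((not (q = -5 or b != -6)) -> 3*store(vec, b, 3*y - 9)[0] <= 13)
Before vec[k] := 2*w: ((q = -5 or b != -6) -> 3*store(store(vec, k, 2*w), y, y)[0] <= 13) and ((not (q = -5 or b != -6)) -> 3*store(store(vec, k, 2*w), b, 3*y - 9)[0] <= 13)
Answer: WP = ((q = -5 or b != -6) -> 3*store(store(vec, k, 2*w), y, y)[0] <= 13) and ((not (q = -5 or b != -6)) -> 3*store(store(vec, k, 2*w), b, 3*y - 9)[0] <= 13)


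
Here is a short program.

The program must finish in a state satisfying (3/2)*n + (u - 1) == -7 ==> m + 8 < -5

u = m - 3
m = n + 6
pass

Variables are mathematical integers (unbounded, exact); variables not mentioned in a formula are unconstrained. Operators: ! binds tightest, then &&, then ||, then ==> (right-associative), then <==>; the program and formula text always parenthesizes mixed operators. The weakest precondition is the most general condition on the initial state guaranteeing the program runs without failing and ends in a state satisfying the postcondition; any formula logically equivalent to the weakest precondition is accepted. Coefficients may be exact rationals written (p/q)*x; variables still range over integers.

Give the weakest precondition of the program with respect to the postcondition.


Working backward. After the program, the postcondition (3/2)*n + (u - 1) == -7 ==> m + 8 < -5 must hold; in canonical form it is (3/2)*n + u == -6 ==> m < -13.
Before skip: (3/2)*n + u == -6 ==> m < -13
Before m := n + 6: (3/2)*n + u == -6 ==> n < -19
Before u := m - 3: m + (3/2)*n == -3 ==> n < -19
Answer: WP = m + (3/2)*n == -3 ==> n < -19


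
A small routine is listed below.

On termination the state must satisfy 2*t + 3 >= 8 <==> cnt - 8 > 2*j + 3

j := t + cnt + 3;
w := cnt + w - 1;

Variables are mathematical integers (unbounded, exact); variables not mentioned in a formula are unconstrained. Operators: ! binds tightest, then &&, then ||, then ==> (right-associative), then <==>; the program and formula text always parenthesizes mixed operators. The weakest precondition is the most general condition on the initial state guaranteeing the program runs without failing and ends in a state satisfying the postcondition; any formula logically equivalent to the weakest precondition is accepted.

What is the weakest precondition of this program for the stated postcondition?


Working backward. After the program, the postcondition 2*t + 3 >= 8 <==> cnt - 8 > 2*j + 3 must hold; in canonical form it is 2*t >= 5 <==> cnt > 2*j + 11.
Before w := cnt + w - 1: 2*t >= 5 <==> cnt > 2*j + 11
Before j := t + cnt + 3: 2*t >= 5 <==> cnt + 2*t < -17
Answer: WP = 2*t >= 5 <==> cnt + 2*t < -17


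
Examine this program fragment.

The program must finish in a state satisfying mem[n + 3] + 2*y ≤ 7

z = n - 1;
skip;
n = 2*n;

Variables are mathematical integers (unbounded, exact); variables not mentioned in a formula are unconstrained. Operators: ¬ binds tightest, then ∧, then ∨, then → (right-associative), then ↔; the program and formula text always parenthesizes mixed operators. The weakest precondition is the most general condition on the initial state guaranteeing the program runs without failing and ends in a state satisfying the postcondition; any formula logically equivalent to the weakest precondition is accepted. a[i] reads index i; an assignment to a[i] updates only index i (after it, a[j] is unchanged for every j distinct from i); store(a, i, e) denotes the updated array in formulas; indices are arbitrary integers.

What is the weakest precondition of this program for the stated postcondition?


Working backward. After the program, mem[n + 3] + 2*y ≤ 7 must hold.
Before n := 2*n: mem[2*n + 3] + 2*y ≤ 7
Before skip: mem[2*n + 3] + 2*y ≤ 7
Before z := n - 1: mem[2*n + 3] + 2*y ≤ 7
Answer: WP = mem[2*n + 3] + 2*y ≤ 7


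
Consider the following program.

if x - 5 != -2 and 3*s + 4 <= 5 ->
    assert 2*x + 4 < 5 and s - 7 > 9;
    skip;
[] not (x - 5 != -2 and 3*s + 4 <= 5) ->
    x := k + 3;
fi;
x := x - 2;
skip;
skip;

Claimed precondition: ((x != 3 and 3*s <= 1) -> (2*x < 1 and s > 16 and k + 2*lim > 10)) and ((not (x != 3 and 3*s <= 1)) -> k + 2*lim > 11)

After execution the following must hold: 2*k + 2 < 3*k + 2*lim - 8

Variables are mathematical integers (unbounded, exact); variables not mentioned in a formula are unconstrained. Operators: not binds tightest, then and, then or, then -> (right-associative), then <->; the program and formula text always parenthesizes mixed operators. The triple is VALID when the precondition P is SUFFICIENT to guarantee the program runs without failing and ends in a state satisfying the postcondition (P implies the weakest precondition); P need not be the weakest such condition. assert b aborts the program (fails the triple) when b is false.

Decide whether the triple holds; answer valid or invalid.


Working backward. After the program, the postcondition 2*k + 2 < 3*k + 2*lim - 8 must hold; in canonical form it is k + 2*lim > 10.
Before skip: k + 2*lim > 10
Before skip: k + 2*lim > 10
Before x := x - 2: k + 2*lim > 10
Then branch requires 2*x < 1 and s > 16 and k + 2*lim > 10; else branch requires k + 2*lim > 10.
Before the if: ((x != 3 and 3*s <= 1) -> (2*x < 1 and s > 16 and k + 2*lim > 10)) and ((not (x != 3 and 3*s <= 1)) -> k + 2*lim > 10)
The weakest precondition is ((x != 3 and 3*s <= 1) -> (2*x < 1 and s > 16 and k + 2*lim > 10)) and ((not (x != 3 and 3*s <= 1)) -> k + 2*lim > 10).
Check whether ((x != 3 and 3*s <= 1) -> (2*x < 1 and s > 16 and k + 2*lim > 10)) and ((not (x != 3 and 3*s <= 1)) -> k + 2*lim > 11) implies it.
Every state satisfying the precondition satisfies the weakest precondition: the implication holds.
Answer: valid


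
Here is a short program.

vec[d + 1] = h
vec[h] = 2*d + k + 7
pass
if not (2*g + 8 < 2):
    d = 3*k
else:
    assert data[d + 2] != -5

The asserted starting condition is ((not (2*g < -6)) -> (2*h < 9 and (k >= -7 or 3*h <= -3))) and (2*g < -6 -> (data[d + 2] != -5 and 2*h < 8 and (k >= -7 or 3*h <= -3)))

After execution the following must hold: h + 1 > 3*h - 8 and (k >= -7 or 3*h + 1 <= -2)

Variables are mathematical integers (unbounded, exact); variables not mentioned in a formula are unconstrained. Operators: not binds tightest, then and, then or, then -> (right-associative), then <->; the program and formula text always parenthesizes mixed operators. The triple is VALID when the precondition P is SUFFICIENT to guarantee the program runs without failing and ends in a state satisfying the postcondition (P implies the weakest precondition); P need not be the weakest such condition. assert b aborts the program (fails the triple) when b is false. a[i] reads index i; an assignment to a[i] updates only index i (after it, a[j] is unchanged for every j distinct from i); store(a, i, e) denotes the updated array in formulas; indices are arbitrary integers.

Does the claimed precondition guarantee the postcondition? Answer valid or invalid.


Working backward. After the program, the postcondition h + 1 > 3*h - 8 and (k >= -7 or 3*h + 1 <= -2) must hold; in canonical form it is 2*h < 9 and (k >= -7 or 3*h <= -3).
Then branch requires 2*h < 9 and (k >= -7 or 3*h <= -3); else branch requires data[d + 2] != -5 and 2*h < 9 and (k >= -7 or 3*h <= -3).
Before the if: ((not (2*g < -6)) -> (2*h < 9 and (k >= -7 or 3*h <= -3))) and (2*g < -6 -> (data[d + 2] != -5 and 2*h < 9 and (k >= -7 or 3*h <= -3)))
Before skip: ((not (2*g < -6)) -> (2*h < 9 and (k >= -7 or 3*h <= -3))) and (2*g < -6 -> (data[d + 2] != -5 and 2*h < 9 and (k >= -7 or 3*h <= -3)))
Before vec[h] := 2*d + k + 7: ((not (2*g < -6)) -> (2*h < 9 and (k >= -7 or 3*h <= -3))) and (2*g < -6 -> (data[d + 2] != -5 and 2*h < 9 and (k >= -7 or 3*h <= -3)))
Before vec[d + 1] := h: ((not (2*g < -6)) -> (2*h < 9 and (k >= -7 or 3*h <= -3))) and (2*g < -6 -> (data[d + 2] != -5 and 2*h < 9 and (k >= -7 or 3*h <= -3)))
The weakest precondition is ((not (2*g < -6)) -> (2*h < 9 and (k >= -7 or 3*h <= -3))) and (2*g < -6 -> (data[d + 2] != -5 and 2*h < 9 and (k >= -7 or 3*h <= -3))).
Check whether ((not (2*g < -6)) -> (2*h < 9 and (k >= -7 or 3*h <= -3))) and (2*g < -6 -> (data[d + 2] != -5 and 2*h < 8 and (k >= -7 or 3*h <= -3))) implies it.
Every state satisfying the precondition satisfies the weakest precondition: the implication holds.
Answer: valid


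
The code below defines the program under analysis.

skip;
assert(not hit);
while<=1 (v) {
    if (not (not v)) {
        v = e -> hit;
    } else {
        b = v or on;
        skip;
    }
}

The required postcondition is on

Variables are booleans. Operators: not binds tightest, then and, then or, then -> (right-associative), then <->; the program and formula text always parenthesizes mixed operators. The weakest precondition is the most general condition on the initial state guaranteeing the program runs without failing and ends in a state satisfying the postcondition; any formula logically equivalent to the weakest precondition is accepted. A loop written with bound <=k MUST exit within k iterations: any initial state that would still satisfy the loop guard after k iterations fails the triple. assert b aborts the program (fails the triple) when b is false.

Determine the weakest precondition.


Working backward. After the program, on must hold.
Before the loop (bound <=1), unroll the exhaustion recursion (WP_0 = exit-now case; WP_j = one more guarded iteration, up to j = 1):
  WP_0: (not v) and on
  WP_1: (v -> ((v -> ((not (e -> hit)) and on)) and ((not v) -> ((not v) and on)))) and ((not v) -> on)
So before the loop: (v -> ((v -> ((not (e -> hit)) and on)) and ((not v) -> ((not v) and on)))) and ((not v) -> on)
Before assert not hit: (not hit) and (v -> ((v -> ((not (e -> hit)) and on)) and ((not v) -> ((not v) and on)))) and ((not v) -> on)
Before skip: (not hit) and (v -> ((v -> ((not (e -> hit)) and on)) and ((not v) -> ((not v) and on)))) and ((not v) -> on)
Answer: WP = (not hit) and (v -> ((v -> ((not (e -> hit)) and on)) and ((not v) -> ((not v) and on)))) and ((not v) -> on)


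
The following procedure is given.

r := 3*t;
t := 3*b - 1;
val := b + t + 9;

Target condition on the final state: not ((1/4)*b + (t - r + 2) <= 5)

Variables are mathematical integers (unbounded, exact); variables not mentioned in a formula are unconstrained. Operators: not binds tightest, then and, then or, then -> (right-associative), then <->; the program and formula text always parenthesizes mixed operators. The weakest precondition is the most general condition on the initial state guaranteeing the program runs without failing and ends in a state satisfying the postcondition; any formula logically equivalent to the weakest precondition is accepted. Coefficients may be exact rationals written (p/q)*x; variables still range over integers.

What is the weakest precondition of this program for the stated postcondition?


Working backward. After the program, the postcondition not ((1/4)*b + (t - r + 2) <= 5) must hold; in canonical form it is not ((1/4)*b + t <= r + 3).
Before val := b + t + 9: not ((1/4)*b + t <= r + 3)
Before t := 3*b - 1: not ((13/4)*b <= r + 4)
Before r := 3*t: not ((13/4)*b <= 3*t + 4)
Answer: WP = not ((13/4)*b <= 3*t + 4)
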